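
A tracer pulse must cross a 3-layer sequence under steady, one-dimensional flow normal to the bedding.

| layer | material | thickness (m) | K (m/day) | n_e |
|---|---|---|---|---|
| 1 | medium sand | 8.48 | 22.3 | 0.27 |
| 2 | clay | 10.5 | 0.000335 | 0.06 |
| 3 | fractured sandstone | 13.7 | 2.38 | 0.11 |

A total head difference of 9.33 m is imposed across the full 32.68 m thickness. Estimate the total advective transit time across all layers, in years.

With flow normal to the layers, continuity requires the same specific discharge q through every layer.
Σ(b_i/K_i) = 8.48/22.3 + 10.5/0.000335 + 13.7/2.38 = 31349 d.
q = Δh / Σ(b_i/K_i) = 9.33 / 31349 = 0.0002976 m/day.
In each layer the seepage velocity is v_i = q/n_i, so the layer transit time is t_i = b_i·n_i / q:
  layer 1 (medium sand): t_1 = 8.48 × 0.27 / 0.0002976 = 7693 d
  layer 2 (clay): t_2 = 10.5 × 0.06 / 0.0002976 = 2117 d
  layer 3 (fractured sandstone): t_3 = 13.7 × 0.11 / 0.0002976 = 5064 d
Total t = Σ t_i = 14874 days = 40.72 years.

40.7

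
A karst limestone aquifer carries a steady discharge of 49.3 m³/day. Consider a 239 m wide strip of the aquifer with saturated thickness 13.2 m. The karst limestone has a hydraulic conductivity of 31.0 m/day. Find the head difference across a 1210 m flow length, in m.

0.610

Cross-sectional area A = 239 × 13.2 = 3155 m².
From Q = K·A·i, i = Q / (K·A) = 49.3 / (31.00 × 3155) = 0.0005041.
Head loss Δh = i · L = 0.0005041 × 1210 = 0.6100 m.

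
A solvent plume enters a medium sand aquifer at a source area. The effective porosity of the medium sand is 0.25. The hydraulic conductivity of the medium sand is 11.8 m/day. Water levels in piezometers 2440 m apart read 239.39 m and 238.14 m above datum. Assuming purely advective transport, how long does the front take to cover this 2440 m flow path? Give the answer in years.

276

Hydraulic gradient i = (239.39 − 238.14) / 2440 = 1.25 / 2440 = 0.0005123.
Darcy flux q = K · i = 11.80 × 0.0005123 = 0.006045 m/day.
Seepage velocity v = q / n_e = 0.006045 / 0.25 = 0.02418 m/day.
Travel time t = L / v = 2440 / 0.02418 = 1.009e+05 days = 276.3 years.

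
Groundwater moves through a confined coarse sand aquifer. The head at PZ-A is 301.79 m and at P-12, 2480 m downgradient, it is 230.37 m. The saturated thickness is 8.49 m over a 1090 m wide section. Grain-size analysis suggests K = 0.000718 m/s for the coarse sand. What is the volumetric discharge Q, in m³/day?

Convert K: 0.000718 m/s × 86400 = 62.04 m/day.
Cross-sectional area A = 1090 × 8.49 = 9254 m².
Hydraulic gradient i = (301.79 − 230.37) / 2480 = 71.42 / 2480 = 0.02880.
Darcy's law: Q = K · A · i = 62.04 × 9254 × 0.02880 = 16533 m³/day.

16500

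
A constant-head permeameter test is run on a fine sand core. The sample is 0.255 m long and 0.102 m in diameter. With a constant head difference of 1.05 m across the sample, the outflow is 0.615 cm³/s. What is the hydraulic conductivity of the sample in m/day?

1.58

Cross-sectional area A = π·(d/2)² = π × (0.102/2)² = 0.008171 m².
Convert discharge: 0.615 cm³/s = 6.150e-07 m³/s.
Darcy's law rearranged: K = Q·L / (A·Δh) = 6.150e-07 × 0.255 / (0.008171 × 1.05) = 1.828e-05 m/s = 1.579 m/day.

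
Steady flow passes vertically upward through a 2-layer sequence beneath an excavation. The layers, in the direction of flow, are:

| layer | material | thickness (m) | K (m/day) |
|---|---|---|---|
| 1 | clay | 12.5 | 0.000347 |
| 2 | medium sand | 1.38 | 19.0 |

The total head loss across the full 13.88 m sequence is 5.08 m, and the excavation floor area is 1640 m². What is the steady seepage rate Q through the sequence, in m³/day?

Flow is perpendicular to layering, so the layers act in series and the equivalent K is the thickness-weighted harmonic mean.
Total thickness L = 12.5 + 1.38 = 13.88 m.
Σ(b_i/K_i) = 12.5/0.000347 + 1.38/19.0 = 36023 d.
K_eq = L / Σ(b_i/K_i) = 13.88 / 36023 = 0.0003853 m/day.
Q = K_eq · A · (Δh/L) = 0.0003853 × 1640 × (5.08/13.88) = 0.2313 m³/day.

0.231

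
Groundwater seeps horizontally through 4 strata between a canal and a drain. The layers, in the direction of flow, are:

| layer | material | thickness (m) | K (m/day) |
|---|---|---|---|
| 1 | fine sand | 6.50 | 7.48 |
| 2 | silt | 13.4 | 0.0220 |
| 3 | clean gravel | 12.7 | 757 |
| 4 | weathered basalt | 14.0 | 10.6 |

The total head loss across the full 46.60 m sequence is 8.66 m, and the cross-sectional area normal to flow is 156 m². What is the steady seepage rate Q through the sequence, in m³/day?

Flow is perpendicular to layering, so the layers act in series and the equivalent K is the thickness-weighted harmonic mean.
Total thickness L = 6.50 + 13.4 + 12.7 + 14.0 = 46.60 m.
Σ(b_i/K_i) = 6.50/7.48 + 13.4/0.0220 + 12.7/757 + 14.0/10.6 = 611.3 d.
K_eq = L / Σ(b_i/K_i) = 46.60 / 611.3 = 0.07623 m/day.
Q = K_eq · A · (Δh/L) = 0.07623 × 156 × (8.66/46.60) = 2.210 m³/day.

2.21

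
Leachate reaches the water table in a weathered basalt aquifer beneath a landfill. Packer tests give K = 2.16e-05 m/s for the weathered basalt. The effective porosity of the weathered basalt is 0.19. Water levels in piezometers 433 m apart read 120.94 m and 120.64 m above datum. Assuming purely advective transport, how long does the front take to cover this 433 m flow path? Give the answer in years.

174

Convert K: 2.16e-05 m/s × 86400 = 1.866 m/day.
Hydraulic gradient i = (120.94 − 120.64) / 433 = 0.3 / 433 = 0.0006928.
Darcy flux q = K · i = 1.866 × 0.0006928 = 0.001293 m/day.
Seepage velocity v = q / n_e = 0.001293 / 0.19 = 0.006805 m/day.
Travel time t = L / v = 433 / 0.006805 = 63627 days = 174.2 years.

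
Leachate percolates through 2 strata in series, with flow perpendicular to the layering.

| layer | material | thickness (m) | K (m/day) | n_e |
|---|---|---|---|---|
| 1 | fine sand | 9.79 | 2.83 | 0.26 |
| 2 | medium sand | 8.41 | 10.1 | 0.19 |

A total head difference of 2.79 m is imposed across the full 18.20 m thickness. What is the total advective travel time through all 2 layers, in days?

6.37

With flow normal to the layers, continuity requires the same specific discharge q through every layer.
Σ(b_i/K_i) = 9.79/2.83 + 8.41/10.1 = 4.292 d.
q = Δh / Σ(b_i/K_i) = 2.79 / 4.292 = 0.6500 m/day.
In each layer the seepage velocity is v_i = q/n_i, so the layer transit time is t_i = b_i·n_i / q:
  layer 1 (fine sand): t_1 = 9.79 × 0.26 / 0.6500 = 3.916 d
  layer 2 (medium sand): t_2 = 8.41 × 0.19 / 0.6500 = 2.458 d
Total t = Σ t_i = 6.374 days.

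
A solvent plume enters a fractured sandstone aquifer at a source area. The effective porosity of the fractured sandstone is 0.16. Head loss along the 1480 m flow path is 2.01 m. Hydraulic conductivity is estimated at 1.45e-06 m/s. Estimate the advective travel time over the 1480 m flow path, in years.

Convert K: 1.45e-06 m/s × 86400 = 0.1253 m/day.
Hydraulic gradient i = Δh / L = 2.01 / 1480 = 0.001358.
Darcy flux q = K · i = 0.1253 × 0.001358 = 0.0001701 m/day.
Seepage velocity v = q / n_e = 0.0001701 / 0.16 = 0.001063 m/day.
Travel time t = L / v = 1480 / 0.001063 = 1.392e+06 days = 3810 years.

3810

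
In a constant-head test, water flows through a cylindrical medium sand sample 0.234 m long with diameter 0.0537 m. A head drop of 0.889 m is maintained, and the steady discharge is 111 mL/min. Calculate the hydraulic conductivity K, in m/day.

18.6

Cross-sectional area A = π·(d/2)² = π × (0.0537/2)² = 0.002265 m².
Convert discharge: 111 mL/min = 1.850e-06 m³/s.
Darcy's law rearranged: K = Q·L / (A·Δh) = 1.850e-06 × 0.234 / (0.002265 × 0.889) = 0.0002150 m/s = 18.58 m/day.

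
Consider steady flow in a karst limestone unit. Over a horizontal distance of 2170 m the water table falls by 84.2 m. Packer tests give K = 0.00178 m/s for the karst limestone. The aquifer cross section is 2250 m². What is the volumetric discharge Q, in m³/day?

Convert K: 0.00178 m/s × 86400 = 153.8 m/day.
Hydraulic gradient i = Δh / L = 84.2 / 2170 = 0.03880.
Darcy's law: Q = K · A · i = 153.8 × 2250 × 0.03880 = 13427 m³/day.

13400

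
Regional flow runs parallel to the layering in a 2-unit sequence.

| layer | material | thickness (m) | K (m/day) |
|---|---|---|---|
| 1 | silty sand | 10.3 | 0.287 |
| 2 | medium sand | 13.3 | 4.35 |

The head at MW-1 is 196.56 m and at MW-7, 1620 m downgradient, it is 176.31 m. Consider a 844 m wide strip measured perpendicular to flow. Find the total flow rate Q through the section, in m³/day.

Flow is parallel to layering, so each bed carries its own Darcy discharge and the transmissivities add.
Σ(K_i·b_i) = 0.287×10.3 + 4.35×13.3 = 60.81 m²/day.
Hydraulic gradient i = (196.56 − 176.31) / 1620 = 20.25 / 1620 = 0.01250.
Q = Σ(K_i·b_i) · W · i = 60.81 × 844 × 0.01250 = 641.6 m³/day.

642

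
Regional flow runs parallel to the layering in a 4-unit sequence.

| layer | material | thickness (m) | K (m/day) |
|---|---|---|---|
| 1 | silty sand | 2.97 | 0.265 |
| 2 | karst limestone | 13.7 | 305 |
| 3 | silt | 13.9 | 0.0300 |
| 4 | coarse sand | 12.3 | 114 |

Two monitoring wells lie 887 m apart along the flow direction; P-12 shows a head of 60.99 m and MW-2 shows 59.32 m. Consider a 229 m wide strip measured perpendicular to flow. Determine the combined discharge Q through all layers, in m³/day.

2410

Flow is parallel to layering, so each bed carries its own Darcy discharge and the transmissivities add.
Σ(K_i·b_i) = 0.265×2.97 + 305×13.7 + 0.0300×13.9 + 114×12.3 = 5582 m²/day.
Hydraulic gradient i = (60.99 − 59.32) / 887 = 1.67 / 887 = 0.001883.
Q = Σ(K_i·b_i) · W · i = 5582 × 229 × 0.001883 = 2407 m³/day.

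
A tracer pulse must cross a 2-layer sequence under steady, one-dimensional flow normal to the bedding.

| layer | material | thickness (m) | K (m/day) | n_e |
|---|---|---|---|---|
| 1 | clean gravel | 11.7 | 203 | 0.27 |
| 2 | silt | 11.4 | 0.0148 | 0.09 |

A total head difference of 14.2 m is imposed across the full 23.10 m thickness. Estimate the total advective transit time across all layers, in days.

With flow normal to the layers, continuity requires the same specific discharge q through every layer.
Σ(b_i/K_i) = 11.7/203 + 11.4/0.0148 = 770.3 d.
q = Δh / Σ(b_i/K_i) = 14.2 / 770.3 = 0.01843 m/day.
In each layer the seepage velocity is v_i = q/n_i, so the layer transit time is t_i = b_i·n_i / q:
  layer 1 (clean gravel): t_1 = 11.7 × 0.27 / 0.01843 = 171.4 d
  layer 2 (silt): t_2 = 11.4 × 0.09 / 0.01843 = 55.66 d
Total t = Σ t_i = 227.0 days.

227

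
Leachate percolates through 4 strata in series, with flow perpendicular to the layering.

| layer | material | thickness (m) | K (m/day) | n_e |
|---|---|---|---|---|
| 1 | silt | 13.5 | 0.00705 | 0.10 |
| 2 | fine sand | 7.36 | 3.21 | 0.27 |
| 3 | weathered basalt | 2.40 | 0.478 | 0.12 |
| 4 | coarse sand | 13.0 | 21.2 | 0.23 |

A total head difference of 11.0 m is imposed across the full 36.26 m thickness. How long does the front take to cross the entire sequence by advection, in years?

3.17

With flow normal to the layers, continuity requires the same specific discharge q through every layer.
Σ(b_i/K_i) = 13.5/0.00705 + 7.36/3.21 + 2.40/0.478 + 13.0/21.2 = 1923 d.
q = Δh / Σ(b_i/K_i) = 11.0 / 1923 = 0.005721 m/day.
In each layer the seepage velocity is v_i = q/n_i, so the layer transit time is t_i = b_i·n_i / q:
  layer 1 (silt): t_1 = 13.5 × 0.10 / 0.005721 = 236.0 d
  layer 2 (fine sand): t_2 = 7.36 × 0.27 / 0.005721 = 347.4 d
  layer 3 (weathered basalt): t_3 = 2.40 × 0.12 / 0.005721 = 50.34 d
  layer 4 (coarse sand): t_4 = 13.0 × 0.23 / 0.005721 = 522.7 d
Total t = Σ t_i = 1156 days = 3.166 years.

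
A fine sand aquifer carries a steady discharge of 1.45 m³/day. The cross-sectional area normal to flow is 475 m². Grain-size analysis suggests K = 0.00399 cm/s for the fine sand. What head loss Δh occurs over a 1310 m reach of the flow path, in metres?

1.16

Convert K: 0.00399 cm/s × 864 = 3.447 m/day.
From Q = K·A·i, i = Q / (K·A) = 1.45 / (3.447 × 475.0) = 0.0008855.
Head loss Δh = i · L = 0.0008855 × 1310 = 1.160 m.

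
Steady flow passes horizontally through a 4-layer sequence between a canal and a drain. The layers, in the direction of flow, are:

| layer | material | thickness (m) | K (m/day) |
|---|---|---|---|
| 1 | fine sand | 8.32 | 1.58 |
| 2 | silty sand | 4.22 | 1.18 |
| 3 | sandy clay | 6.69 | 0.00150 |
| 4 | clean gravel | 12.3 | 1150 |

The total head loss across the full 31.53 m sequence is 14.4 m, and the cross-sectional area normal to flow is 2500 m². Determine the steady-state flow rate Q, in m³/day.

Flow is perpendicular to layering, so the layers act in series and the equivalent K is the thickness-weighted harmonic mean.
Total thickness L = 8.32 + 4.22 + 6.69 + 12.3 = 31.53 m.
Σ(b_i/K_i) = 8.32/1.58 + 4.22/1.18 + 6.69/0.00150 + 12.3/1150 = 4469 d.
K_eq = L / Σ(b_i/K_i) = 31.53 / 4469 = 0.007056 m/day.
Q = K_eq · A · (Δh/L) = 0.007056 × 2500 × (14.4/31.53) = 8.056 m³/day.

8.06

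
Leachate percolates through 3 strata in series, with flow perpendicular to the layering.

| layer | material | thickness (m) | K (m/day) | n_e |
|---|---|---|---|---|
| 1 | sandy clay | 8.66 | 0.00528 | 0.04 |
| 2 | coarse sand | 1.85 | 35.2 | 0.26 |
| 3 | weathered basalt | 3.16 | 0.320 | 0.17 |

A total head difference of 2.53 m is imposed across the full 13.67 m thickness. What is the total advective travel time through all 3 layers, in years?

With flow normal to the layers, continuity requires the same specific discharge q through every layer.
Σ(b_i/K_i) = 8.66/0.00528 + 1.85/35.2 + 3.16/0.320 = 1650 d.
q = Δh / Σ(b_i/K_i) = 2.53 / 1650 = 0.001533 m/day.
In each layer the seepage velocity is v_i = q/n_i, so the layer transit time is t_i = b_i·n_i / q:
  layer 1 (sandy clay): t_1 = 8.66 × 0.04 / 0.001533 = 225.9 d
  layer 2 (coarse sand): t_2 = 1.85 × 0.26 / 0.001533 = 313.7 d
  layer 3 (weathered basalt): t_3 = 3.16 × 0.17 / 0.001533 = 350.4 d
Total t = Σ t_i = 890.0 days = 2.437 years.

2.44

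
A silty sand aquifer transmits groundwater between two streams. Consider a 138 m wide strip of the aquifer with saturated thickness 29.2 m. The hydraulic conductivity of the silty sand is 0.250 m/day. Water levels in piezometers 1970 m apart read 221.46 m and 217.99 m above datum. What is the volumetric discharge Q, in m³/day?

1.77

Cross-sectional area A = 138 × 29.2 = 4030 m².
Hydraulic gradient i = (221.46 − 217.99) / 1970 = 3.47 / 1970 = 0.001761.
Darcy's law: Q = K · A · i = 0.2500 × 4030 × 0.001761 = 1.774 m³/day.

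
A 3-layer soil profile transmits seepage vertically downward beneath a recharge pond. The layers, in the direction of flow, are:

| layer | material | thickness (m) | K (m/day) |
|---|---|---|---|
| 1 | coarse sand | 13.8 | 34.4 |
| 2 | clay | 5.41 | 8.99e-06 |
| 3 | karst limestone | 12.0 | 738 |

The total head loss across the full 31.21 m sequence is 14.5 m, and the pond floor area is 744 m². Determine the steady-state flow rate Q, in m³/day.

0.0179

Flow is perpendicular to layering, so the layers act in series and the equivalent K is the thickness-weighted harmonic mean.
Total thickness L = 13.8 + 5.41 + 12.0 = 31.21 m.
Σ(b_i/K_i) = 13.8/34.4 + 5.41/8.99e-06 + 12.0/738 = 6.018e+05 d.
K_eq = L / Σ(b_i/K_i) = 31.21 / 6.018e+05 = 5.186e-05 m/day.
Q = K_eq · A · (Δh/L) = 5.186e-05 × 744 × (14.5/31.21) = 0.01793 m³/day.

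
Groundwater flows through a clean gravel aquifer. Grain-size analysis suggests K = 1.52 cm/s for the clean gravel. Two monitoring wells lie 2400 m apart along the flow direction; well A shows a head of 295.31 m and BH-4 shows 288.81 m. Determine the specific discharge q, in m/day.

3.56

Convert K: 1.52 cm/s × 864 = 1313 m/day.
Hydraulic gradient i = (295.31 − 288.81) / 2400 = 6.5 / 2400 = 0.002708.
Specific discharge q = K · i = 1313 × 0.002708 = 3.557 m/day.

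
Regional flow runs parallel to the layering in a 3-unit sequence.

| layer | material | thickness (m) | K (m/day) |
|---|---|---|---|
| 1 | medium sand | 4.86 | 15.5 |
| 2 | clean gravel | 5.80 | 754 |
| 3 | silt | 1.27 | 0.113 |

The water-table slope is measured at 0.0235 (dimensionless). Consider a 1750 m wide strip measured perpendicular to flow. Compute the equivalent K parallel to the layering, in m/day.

373

Flow is parallel to layering, so each bed carries its own Darcy discharge and the transmissivities add.
Σ(K_i·b_i) = 15.5×4.86 + 754×5.80 + 0.113×1.27 = 4449 m²/day.
Total thickness b = 11.93 m, so K_eq = Σ(K_i·b_i)/b = 372.9 m/day.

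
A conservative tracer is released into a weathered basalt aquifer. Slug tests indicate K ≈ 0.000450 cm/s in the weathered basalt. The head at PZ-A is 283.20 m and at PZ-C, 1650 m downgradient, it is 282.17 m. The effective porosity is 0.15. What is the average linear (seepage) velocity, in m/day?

0.00162

Convert K: 0.000450 cm/s × 864 = 0.3888 m/day.
Hydraulic gradient i = (283.20 − 282.17) / 1650 = 1.03 / 1650 = 0.0006242.
Darcy flux q = K · i = 0.3888 × 0.0006242 = 0.0002427 m/day.
Seepage velocity v = q / n_e = 0.0002427 / 0.15 = 0.001618 m/day.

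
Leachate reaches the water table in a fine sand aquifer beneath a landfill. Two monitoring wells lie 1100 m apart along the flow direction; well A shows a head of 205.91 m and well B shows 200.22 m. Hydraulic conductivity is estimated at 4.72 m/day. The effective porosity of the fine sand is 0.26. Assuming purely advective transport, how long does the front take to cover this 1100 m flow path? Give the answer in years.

Hydraulic gradient i = (205.91 − 200.22) / 1100 = 5.69 / 1100 = 0.005173.
Darcy flux q = K · i = 4.720 × 0.005173 = 0.02442 m/day.
Seepage velocity v = q / n_e = 0.02442 / 0.26 = 0.09390 m/day.
Travel time t = L / v = 1100 / 0.09390 = 11714 days = 32.07 years.

32.1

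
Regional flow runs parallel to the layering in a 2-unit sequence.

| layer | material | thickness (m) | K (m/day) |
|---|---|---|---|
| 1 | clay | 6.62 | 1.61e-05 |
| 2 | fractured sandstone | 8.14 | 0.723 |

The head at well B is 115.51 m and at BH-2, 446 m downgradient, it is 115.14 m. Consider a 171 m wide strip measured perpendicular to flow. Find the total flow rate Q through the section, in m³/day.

0.835

Flow is parallel to layering, so each bed carries its own Darcy discharge and the transmissivities add.
Σ(K_i·b_i) = 1.61e-05×6.62 + 0.723×8.14 = 5.885 m²/day.
Hydraulic gradient i = (115.51 − 115.14) / 446 = 0.37 / 446 = 0.0008296.
Q = Σ(K_i·b_i) · W · i = 5.885 × 171 × 0.0008296 = 0.8349 m³/day.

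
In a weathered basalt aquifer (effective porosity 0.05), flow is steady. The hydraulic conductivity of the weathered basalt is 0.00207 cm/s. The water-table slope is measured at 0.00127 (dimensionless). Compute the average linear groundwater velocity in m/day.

Convert K: 0.00207 cm/s × 864 = 1.788 m/day.
Hydraulic gradient i = 0.00127.
Darcy flux q = K · i = 1.788 × 0.001270 = 0.002271 m/day.
Seepage velocity v = q / n_e = 0.002271 / 0.05 = 0.04543 m/day.

0.0454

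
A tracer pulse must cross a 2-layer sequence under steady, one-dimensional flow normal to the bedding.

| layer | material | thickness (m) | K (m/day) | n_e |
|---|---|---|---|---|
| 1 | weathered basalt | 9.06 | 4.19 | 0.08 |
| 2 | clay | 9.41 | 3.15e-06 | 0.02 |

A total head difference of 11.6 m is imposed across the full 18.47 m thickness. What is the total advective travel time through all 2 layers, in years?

With flow normal to the layers, continuity requires the same specific discharge q through every layer.
Σ(b_i/K_i) = 9.06/4.19 + 9.41/3.15e-06 = 2.987e+06 d.
q = Δh / Σ(b_i/K_i) = 11.6 / 2.987e+06 = 3.883e-06 m/day.
In each layer the seepage velocity is v_i = q/n_i, so the layer transit time is t_i = b_i·n_i / q:
  layer 1 (weathered basalt): t_1 = 9.06 × 0.08 / 3.883e-06 = 1.867e+05 d
  layer 2 (clay): t_2 = 9.41 × 0.02 / 3.883e-06 = 48466 d
Total t = Σ t_i = 2.351e+05 days = 643.7 years.

644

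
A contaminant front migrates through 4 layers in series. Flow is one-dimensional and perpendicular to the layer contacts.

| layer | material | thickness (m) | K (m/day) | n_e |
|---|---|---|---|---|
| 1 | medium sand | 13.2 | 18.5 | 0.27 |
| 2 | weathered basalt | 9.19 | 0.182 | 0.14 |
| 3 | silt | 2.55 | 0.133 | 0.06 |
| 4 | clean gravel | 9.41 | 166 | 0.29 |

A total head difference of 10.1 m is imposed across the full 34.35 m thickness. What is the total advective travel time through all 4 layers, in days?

53.9

With flow normal to the layers, continuity requires the same specific discharge q through every layer.
Σ(b_i/K_i) = 13.2/18.5 + 9.19/0.182 + 2.55/0.133 + 9.41/166 = 70.44 d.
q = Δh / Σ(b_i/K_i) = 10.1 / 70.44 = 0.1434 m/day.
In each layer the seepage velocity is v_i = q/n_i, so the layer transit time is t_i = b_i·n_i / q:
  layer 1 (medium sand): t_1 = 13.2 × 0.27 / 0.1434 = 24.86 d
  layer 2 (weathered basalt): t_2 = 9.19 × 0.14 / 0.1434 = 8.973 d
  layer 3 (silt): t_3 = 2.55 × 0.06 / 0.1434 = 1.067 d
  layer 4 (clean gravel): t_4 = 9.41 × 0.29 / 0.1434 = 19.03 d
Total t = Σ t_i = 53.93 days.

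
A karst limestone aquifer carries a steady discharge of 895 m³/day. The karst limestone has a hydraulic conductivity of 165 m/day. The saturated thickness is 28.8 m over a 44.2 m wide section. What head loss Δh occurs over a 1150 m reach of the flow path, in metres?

Cross-sectional area A = 44.2 × 28.8 = 1273 m².
From Q = K·A·i, i = Q / (K·A) = 895 / (165.0 × 1273) = 0.004261.
Head loss Δh = i · L = 0.004261 × 1150 = 4.900 m.

4.90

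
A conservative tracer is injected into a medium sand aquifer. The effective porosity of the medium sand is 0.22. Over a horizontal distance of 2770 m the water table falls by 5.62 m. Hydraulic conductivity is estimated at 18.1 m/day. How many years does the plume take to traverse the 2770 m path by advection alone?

45.4

Hydraulic gradient i = Δh / L = 5.62 / 2770 = 0.002029.
Darcy flux q = K · i = 18.10 × 0.002029 = 0.03672 m/day.
Seepage velocity v = q / n_e = 0.03672 / 0.22 = 0.1669 m/day.
Travel time t = L / v = 2770 / 0.1669 = 16595 days = 45.43 years.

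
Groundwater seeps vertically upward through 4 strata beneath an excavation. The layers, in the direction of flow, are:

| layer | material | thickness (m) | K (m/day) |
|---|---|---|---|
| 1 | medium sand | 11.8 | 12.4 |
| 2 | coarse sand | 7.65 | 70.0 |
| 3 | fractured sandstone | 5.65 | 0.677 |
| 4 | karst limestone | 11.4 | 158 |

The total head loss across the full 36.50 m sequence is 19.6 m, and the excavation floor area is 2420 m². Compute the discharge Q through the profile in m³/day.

Flow is perpendicular to layering, so the layers act in series and the equivalent K is the thickness-weighted harmonic mean.
Total thickness L = 11.8 + 7.65 + 5.65 + 11.4 = 36.50 m.
Σ(b_i/K_i) = 11.8/12.4 + 7.65/70.0 + 5.65/0.677 + 11.4/158 = 9.479 d.
K_eq = L / Σ(b_i/K_i) = 36.50 / 9.479 = 3.851 m/day.
Q = K_eq · A · (Δh/L) = 3.851 × 2420 × (19.6/36.50) = 5004 m³/day.

5000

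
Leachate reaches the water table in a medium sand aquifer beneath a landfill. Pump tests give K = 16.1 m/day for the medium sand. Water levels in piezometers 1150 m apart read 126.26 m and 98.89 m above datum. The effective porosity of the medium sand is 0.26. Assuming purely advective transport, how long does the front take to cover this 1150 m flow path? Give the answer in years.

2.14

Hydraulic gradient i = (126.26 − 98.89) / 1150 = 27.37 / 1150 = 0.02380.
Darcy flux q = K · i = 16.10 × 0.02380 = 0.3832 m/day.
Seepage velocity v = q / n_e = 0.3832 / 0.26 = 1.474 m/day.
Travel time t = L / v = 1150 / 1.474 = 780.3 days = 2.136 years.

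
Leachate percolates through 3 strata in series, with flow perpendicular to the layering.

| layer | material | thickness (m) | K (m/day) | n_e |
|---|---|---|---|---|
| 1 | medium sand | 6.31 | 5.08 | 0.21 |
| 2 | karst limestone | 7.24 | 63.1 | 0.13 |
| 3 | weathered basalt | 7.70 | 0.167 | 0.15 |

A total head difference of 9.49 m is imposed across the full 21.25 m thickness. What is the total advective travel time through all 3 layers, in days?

With flow normal to the layers, continuity requires the same specific discharge q through every layer.
Σ(b_i/K_i) = 6.31/5.08 + 7.24/63.1 + 7.70/0.167 = 47.46 d.
q = Δh / Σ(b_i/K_i) = 9.49 / 47.46 = 0.1999 m/day.
In each layer the seepage velocity is v_i = q/n_i, so the layer transit time is t_i = b_i·n_i / q:
  layer 1 (medium sand): t_1 = 6.31 × 0.21 / 0.1999 = 6.628 d
  layer 2 (karst limestone): t_2 = 7.24 × 0.13 / 0.1999 = 4.707 d
  layer 3 (weathered basalt): t_3 = 7.70 × 0.15 / 0.1999 = 5.777 d
Total t = Σ t_i = 17.11 days.

17.1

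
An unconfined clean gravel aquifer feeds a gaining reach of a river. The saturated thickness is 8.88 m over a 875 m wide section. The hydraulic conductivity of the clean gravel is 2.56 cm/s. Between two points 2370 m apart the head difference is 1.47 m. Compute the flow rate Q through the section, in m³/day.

Convert K: 2.56 cm/s × 864 = 2212 m/day.
Cross-sectional area A = 875 × 8.88 = 7770 m².
Hydraulic gradient i = Δh / L = 1.47 / 2370 = 0.0006203.
Darcy's law: Q = K · A · i = 2212 × 7770 × 0.0006203 = 10660 m³/day.

10700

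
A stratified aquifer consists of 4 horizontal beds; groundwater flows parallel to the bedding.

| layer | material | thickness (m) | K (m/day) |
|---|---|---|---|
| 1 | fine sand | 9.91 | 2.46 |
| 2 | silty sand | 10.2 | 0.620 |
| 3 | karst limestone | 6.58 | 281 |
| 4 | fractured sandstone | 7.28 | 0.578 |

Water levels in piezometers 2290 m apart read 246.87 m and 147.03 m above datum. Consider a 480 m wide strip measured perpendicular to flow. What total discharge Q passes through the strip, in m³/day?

39400

Flow is parallel to layering, so each bed carries its own Darcy discharge and the transmissivities add.
Σ(K_i·b_i) = 2.46×9.91 + 0.620×10.2 + 281×6.58 + 0.578×7.28 = 1884 m²/day.
Hydraulic gradient i = (246.87 − 147.03) / 2290 = 99.84 / 2290 = 0.04360.
Q = Σ(K_i·b_i) · W · i = 1884 × 480 × 0.04360 = 39424 m³/day.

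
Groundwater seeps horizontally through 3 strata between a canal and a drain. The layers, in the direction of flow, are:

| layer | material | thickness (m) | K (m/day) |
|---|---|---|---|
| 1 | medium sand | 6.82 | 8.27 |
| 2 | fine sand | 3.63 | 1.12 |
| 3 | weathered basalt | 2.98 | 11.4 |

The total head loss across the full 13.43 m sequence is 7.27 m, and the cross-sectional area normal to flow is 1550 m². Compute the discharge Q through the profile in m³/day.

2600

Flow is perpendicular to layering, so the layers act in series and the equivalent K is the thickness-weighted harmonic mean.
Total thickness L = 6.82 + 3.63 + 2.98 = 13.43 m.
Σ(b_i/K_i) = 6.82/8.27 + 3.63/1.12 + 2.98/11.4 = 4.327 d.
K_eq = L / Σ(b_i/K_i) = 13.43 / 4.327 = 3.104 m/day.
Q = K_eq · A · (Δh/L) = 3.104 × 1550 × (7.27/13.43) = 2604 m³/day.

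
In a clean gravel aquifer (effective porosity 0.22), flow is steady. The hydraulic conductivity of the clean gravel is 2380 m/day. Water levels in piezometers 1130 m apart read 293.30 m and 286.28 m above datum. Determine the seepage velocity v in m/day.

Hydraulic gradient i = (293.30 − 286.28) / 1130 = 7.02 / 1130 = 0.006212.
Darcy flux q = K · i = 2380 × 0.006212 = 14.79 m/day.
Seepage velocity v = q / n_e = 14.79 / 0.22 = 67.21 m/day.

67.2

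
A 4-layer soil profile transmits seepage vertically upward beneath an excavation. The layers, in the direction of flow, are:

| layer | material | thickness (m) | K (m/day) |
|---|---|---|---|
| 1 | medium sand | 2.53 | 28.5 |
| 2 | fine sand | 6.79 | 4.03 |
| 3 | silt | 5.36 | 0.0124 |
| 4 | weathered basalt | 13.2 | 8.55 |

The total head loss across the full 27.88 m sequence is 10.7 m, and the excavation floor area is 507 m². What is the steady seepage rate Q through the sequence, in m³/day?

12.5

Flow is perpendicular to layering, so the layers act in series and the equivalent K is the thickness-weighted harmonic mean.
Total thickness L = 2.53 + 6.79 + 5.36 + 13.2 = 27.88 m.
Σ(b_i/K_i) = 2.53/28.5 + 6.79/4.03 + 5.36/0.0124 + 13.2/8.55 = 435.6 d.
K_eq = L / Σ(b_i/K_i) = 27.88 / 435.6 = 0.06401 m/day.
Q = K_eq · A · (Δh/L) = 0.06401 × 507 × (10.7/27.88) = 12.45 m³/day.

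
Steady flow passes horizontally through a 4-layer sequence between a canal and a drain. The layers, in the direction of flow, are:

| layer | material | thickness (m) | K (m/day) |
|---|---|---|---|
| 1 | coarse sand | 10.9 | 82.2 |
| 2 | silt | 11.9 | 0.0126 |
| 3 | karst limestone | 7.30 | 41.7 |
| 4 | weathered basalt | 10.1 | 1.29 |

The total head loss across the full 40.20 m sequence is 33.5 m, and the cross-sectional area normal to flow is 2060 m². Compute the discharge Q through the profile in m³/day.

Flow is perpendicular to layering, so the layers act in series and the equivalent K is the thickness-weighted harmonic mean.
Total thickness L = 10.9 + 11.9 + 7.30 + 10.1 = 40.20 m.
Σ(b_i/K_i) = 10.9/82.2 + 11.9/0.0126 + 7.30/41.7 + 10.1/1.29 = 952.6 d.
K_eq = L / Σ(b_i/K_i) = 40.20 / 952.6 = 0.04220 m/day.
Q = K_eq · A · (Δh/L) = 0.04220 × 2060 × (33.5/40.20) = 72.45 m³/day.

72.4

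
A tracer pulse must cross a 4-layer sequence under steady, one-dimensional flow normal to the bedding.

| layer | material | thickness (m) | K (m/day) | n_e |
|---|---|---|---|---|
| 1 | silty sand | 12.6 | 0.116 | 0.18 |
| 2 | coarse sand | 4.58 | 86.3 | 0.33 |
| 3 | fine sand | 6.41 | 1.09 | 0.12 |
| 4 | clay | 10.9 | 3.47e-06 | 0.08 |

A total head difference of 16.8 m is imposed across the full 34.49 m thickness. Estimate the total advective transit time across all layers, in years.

2770

With flow normal to the layers, continuity requires the same specific discharge q through every layer.
Σ(b_i/K_i) = 12.6/0.116 + 4.58/86.3 + 6.41/1.09 + 10.9/3.47e-06 = 3.141e+06 d.
q = Δh / Σ(b_i/K_i) = 16.8 / 3.141e+06 = 5.348e-06 m/day.
In each layer the seepage velocity is v_i = q/n_i, so the layer transit time is t_i = b_i·n_i / q:
  layer 1 (silty sand): t_1 = 12.6 × 0.18 / 5.348e-06 = 4.241e+05 d
  layer 2 (coarse sand): t_2 = 4.58 × 0.33 / 5.348e-06 = 2.826e+05 d
  layer 3 (fine sand): t_3 = 6.41 × 0.12 / 5.348e-06 = 1.438e+05 d
  layer 4 (clay): t_4 = 10.9 × 0.08 / 5.348e-06 = 1.630e+05 d
Total t = Σ t_i = 1.014e+06 days = 2775 years.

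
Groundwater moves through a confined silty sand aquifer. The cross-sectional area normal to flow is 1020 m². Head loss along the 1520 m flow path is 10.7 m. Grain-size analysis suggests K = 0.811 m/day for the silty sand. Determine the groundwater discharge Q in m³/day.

Hydraulic gradient i = Δh / L = 10.7 / 1520 = 0.007039.
Darcy's law: Q = K · A · i = 0.8110 × 1020 × 0.007039 = 5.823 m³/day.

5.82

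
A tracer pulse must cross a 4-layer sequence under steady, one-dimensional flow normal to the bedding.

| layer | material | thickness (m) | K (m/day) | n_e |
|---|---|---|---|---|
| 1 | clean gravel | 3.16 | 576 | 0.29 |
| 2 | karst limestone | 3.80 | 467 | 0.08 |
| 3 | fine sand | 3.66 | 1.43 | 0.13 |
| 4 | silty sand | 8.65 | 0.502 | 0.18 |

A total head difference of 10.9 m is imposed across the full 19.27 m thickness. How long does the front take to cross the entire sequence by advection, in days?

5.91

With flow normal to the layers, continuity requires the same specific discharge q through every layer.
Σ(b_i/K_i) = 3.16/576 + 3.80/467 + 3.66/1.43 + 8.65/0.502 = 19.80 d.
q = Δh / Σ(b_i/K_i) = 10.9 / 19.80 = 0.5504 m/day.
In each layer the seepage velocity is v_i = q/n_i, so the layer transit time is t_i = b_i·n_i / q:
  layer 1 (clean gravel): t_1 = 3.16 × 0.29 / 0.5504 = 1.665 d
  layer 2 (karst limestone): t_2 = 3.80 × 0.08 / 0.5504 = 0.5523 d
  layer 3 (fine sand): t_3 = 3.66 × 0.13 / 0.5504 = 0.8645 d
  layer 4 (silty sand): t_4 = 8.65 × 0.18 / 0.5504 = 2.829 d
Total t = Σ t_i = 5.911 days.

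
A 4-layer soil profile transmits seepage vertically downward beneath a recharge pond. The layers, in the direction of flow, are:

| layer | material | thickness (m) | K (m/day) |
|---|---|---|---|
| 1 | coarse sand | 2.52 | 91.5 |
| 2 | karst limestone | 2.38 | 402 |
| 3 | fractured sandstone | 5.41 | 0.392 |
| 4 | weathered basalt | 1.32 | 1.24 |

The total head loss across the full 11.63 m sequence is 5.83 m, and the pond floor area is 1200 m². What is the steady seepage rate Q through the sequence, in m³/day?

Flow is perpendicular to layering, so the layers act in series and the equivalent K is the thickness-weighted harmonic mean.
Total thickness L = 2.52 + 2.38 + 5.41 + 1.32 = 11.63 m.
Σ(b_i/K_i) = 2.52/91.5 + 2.38/402 + 5.41/0.392 + 1.32/1.24 = 14.90 d.
K_eq = L / Σ(b_i/K_i) = 11.63 / 14.90 = 0.7806 m/day.
Q = K_eq · A · (Δh/L) = 0.7806 × 1200 × (5.83/11.63) = 469.6 m³/day.

470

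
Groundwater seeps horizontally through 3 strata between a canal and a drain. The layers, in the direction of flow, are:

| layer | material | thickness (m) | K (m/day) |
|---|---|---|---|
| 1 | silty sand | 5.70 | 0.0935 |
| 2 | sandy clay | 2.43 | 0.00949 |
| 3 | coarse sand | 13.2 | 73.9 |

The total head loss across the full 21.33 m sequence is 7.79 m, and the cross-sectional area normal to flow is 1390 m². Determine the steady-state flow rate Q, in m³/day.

34.1

Flow is perpendicular to layering, so the layers act in series and the equivalent K is the thickness-weighted harmonic mean.
Total thickness L = 5.70 + 2.43 + 13.2 = 21.33 m.
Σ(b_i/K_i) = 5.70/0.0935 + 2.43/0.00949 + 13.2/73.9 = 317.2 d.
K_eq = L / Σ(b_i/K_i) = 21.33 / 317.2 = 0.06724 m/day.
Q = K_eq · A · (Δh/L) = 0.06724 × 1390 × (7.79/21.33) = 34.14 m³/day.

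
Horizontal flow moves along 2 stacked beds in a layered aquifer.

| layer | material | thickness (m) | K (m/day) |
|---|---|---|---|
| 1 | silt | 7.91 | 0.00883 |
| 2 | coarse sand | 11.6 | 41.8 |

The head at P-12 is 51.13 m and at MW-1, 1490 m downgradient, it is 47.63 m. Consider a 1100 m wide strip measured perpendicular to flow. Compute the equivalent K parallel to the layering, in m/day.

24.9

Flow is parallel to layering, so each bed carries its own Darcy discharge and the transmissivities add.
Σ(K_i·b_i) = 0.00883×7.91 + 41.8×11.6 = 484.9 m²/day.
Total thickness b = 19.51 m, so K_eq = Σ(K_i·b_i)/b = 24.86 m/day.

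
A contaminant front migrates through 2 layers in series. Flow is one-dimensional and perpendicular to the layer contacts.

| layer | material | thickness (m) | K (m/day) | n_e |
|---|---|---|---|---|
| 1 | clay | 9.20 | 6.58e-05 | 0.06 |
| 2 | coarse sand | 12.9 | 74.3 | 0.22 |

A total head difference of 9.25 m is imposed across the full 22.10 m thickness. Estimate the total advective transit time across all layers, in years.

140

With flow normal to the layers, continuity requires the same specific discharge q through every layer.
Σ(b_i/K_i) = 9.20/6.58e-05 + 12.9/74.3 = 1.398e+05 d.
q = Δh / Σ(b_i/K_i) = 9.25 / 1.398e+05 = 6.616e-05 m/day.
In each layer the seepage velocity is v_i = q/n_i, so the layer transit time is t_i = b_i·n_i / q:
  layer 1 (clay): t_1 = 9.20 × 0.06 / 6.616e-05 = 8344 d
  layer 2 (coarse sand): t_2 = 12.9 × 0.22 / 6.616e-05 = 42898 d
Total t = Σ t_i = 51241 days = 140.3 years.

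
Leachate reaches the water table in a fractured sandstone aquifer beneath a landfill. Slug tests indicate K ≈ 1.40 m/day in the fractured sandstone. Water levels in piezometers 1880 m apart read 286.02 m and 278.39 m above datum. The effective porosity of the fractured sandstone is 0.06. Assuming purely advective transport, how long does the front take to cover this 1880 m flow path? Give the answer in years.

Hydraulic gradient i = (286.02 − 278.39) / 1880 = 7.63 / 1880 = 0.004059.
Darcy flux q = K · i = 1.400 × 0.004059 = 0.005682 m/day.
Seepage velocity v = q / n_e = 0.005682 / 0.06 = 0.09470 m/day.
Travel time t = L / v = 1880 / 0.09470 = 19852 days = 54.35 years.

54.4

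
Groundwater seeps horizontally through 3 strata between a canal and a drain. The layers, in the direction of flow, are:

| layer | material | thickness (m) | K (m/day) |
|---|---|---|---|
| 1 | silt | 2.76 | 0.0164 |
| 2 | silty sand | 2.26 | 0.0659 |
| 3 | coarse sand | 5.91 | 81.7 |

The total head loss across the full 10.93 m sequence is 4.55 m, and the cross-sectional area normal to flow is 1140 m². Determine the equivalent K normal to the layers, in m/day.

Flow is perpendicular to layering, so the layers act in series and the equivalent K is the thickness-weighted harmonic mean.
Total thickness L = 2.76 + 2.26 + 5.91 = 10.93 m.
Σ(b_i/K_i) = 2.76/0.0164 + 2.26/0.0659 + 5.91/81.7 = 202.7 d.
K_eq = L / Σ(b_i/K_i) = 10.93 / 202.7 = 0.05393 m/day.

0.0539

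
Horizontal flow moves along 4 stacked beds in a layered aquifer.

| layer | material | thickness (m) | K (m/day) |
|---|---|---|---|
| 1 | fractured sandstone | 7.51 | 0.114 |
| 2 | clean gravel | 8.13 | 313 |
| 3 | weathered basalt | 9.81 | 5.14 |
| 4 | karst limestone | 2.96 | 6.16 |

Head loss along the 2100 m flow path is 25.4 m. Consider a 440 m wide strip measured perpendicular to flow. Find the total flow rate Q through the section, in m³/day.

Flow is parallel to layering, so each bed carries its own Darcy discharge and the transmissivities add.
Σ(K_i·b_i) = 0.114×7.51 + 313×8.13 + 5.14×9.81 + 6.16×2.96 = 2614 m²/day.
Hydraulic gradient i = Δh / L = 25.4 / 2100 = 0.01210.
Q = Σ(K_i·b_i) · W · i = 2614 × 440 × 0.01210 = 13913 m³/day.

13900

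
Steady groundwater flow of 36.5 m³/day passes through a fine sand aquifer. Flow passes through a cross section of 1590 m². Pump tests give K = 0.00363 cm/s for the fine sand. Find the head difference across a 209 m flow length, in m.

1.53

Convert K: 0.00363 cm/s × 864 = 3.136 m/day.
From Q = K·A·i, i = Q / (K·A) = 36.5 / (3.136 × 1590) = 0.007319.
Head loss Δh = i · L = 0.007319 × 209 = 1.530 m.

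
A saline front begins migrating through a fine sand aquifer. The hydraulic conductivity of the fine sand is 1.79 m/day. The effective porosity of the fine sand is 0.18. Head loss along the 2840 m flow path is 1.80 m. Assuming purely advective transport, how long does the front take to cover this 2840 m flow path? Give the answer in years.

1230

Hydraulic gradient i = Δh / L = 1.80 / 2840 = 0.0006338.
Darcy flux q = K · i = 1.790 × 0.0006338 = 0.001135 m/day.
Seepage velocity v = q / n_e = 0.001135 / 0.18 = 0.006303 m/day.
Travel time t = L / v = 2840 / 0.006303 = 4.506e+05 days = 1234 years.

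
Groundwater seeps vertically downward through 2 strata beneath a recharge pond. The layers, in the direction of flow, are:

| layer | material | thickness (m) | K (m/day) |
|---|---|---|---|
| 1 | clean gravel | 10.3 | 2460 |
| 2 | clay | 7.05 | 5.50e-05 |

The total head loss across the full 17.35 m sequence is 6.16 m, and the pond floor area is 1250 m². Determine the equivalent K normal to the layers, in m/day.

Flow is perpendicular to layering, so the layers act in series and the equivalent K is the thickness-weighted harmonic mean.
Total thickness L = 10.3 + 7.05 = 17.35 m.
Σ(b_i/K_i) = 10.3/2460 + 7.05/5.50e-05 = 1.282e+05 d.
K_eq = L / Σ(b_i/K_i) = 17.35 / 1.282e+05 = 0.0001354 m/day.

0.000135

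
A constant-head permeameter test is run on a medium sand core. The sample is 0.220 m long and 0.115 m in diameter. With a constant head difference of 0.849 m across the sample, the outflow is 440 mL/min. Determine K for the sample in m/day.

15.8

Cross-sectional area A = π·(d/2)² = π × (0.115/2)² = 0.01039 m².
Convert discharge: 440 mL/min = 7.333e-06 m³/s.
Darcy's law rearranged: K = Q·L / (A·Δh) = 7.333e-06 × 0.220 / (0.01039 × 0.849) = 0.0001829 m/s = 15.81 m/day.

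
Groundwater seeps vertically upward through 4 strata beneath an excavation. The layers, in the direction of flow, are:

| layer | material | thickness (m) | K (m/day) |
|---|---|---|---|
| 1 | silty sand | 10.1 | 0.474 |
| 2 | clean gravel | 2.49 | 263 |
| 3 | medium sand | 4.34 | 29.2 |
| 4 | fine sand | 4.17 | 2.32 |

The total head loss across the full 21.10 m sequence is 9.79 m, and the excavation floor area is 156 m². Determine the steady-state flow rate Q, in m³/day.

65.6

Flow is perpendicular to layering, so the layers act in series and the equivalent K is the thickness-weighted harmonic mean.
Total thickness L = 10.1 + 2.49 + 4.34 + 4.17 = 21.10 m.
Σ(b_i/K_i) = 10.1/0.474 + 2.49/263 + 4.34/29.2 + 4.17/2.32 = 23.26 d.
K_eq = L / Σ(b_i/K_i) = 21.10 / 23.26 = 0.9070 m/day.
Q = K_eq · A · (Δh/L) = 0.9070 × 156 × (9.79/21.10) = 65.65 m³/day.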